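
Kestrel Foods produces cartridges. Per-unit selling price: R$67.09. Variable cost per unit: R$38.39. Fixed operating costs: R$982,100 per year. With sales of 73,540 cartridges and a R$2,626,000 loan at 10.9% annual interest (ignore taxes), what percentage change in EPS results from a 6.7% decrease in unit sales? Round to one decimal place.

-16.8%

Total contribution margin = 73,540 × R$28.70 = R$2,110,598.00.
Operating income = contribution − fixed costs = R$2,110,598.00 − R$982,100 = R$1,128,498.00.
Interest = R$286,234.00, so EBIT − I = R$842,264.00.
DCL = total CM / (EBIT − I) = R$2,110,598.00 / R$842,264.00 = 2.5059.
%ΔEPS = DCL × %ΔSales = 2.5059 × -6.7% = -16.8%.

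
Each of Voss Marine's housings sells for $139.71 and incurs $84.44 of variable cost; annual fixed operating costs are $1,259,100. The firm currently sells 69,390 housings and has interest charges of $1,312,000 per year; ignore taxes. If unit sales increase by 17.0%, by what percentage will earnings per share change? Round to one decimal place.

Contribution at this volume is 69,390 × $55.27 = $3,835,185.30.
Operating income = contribution − fixed costs = $3,835,185.30 − $1,259,100 = $2,576,085.30.
Interest = $1,312,000.00, so EBIT − I = $1,264,085.30.
Degree of combined leverage = contribution ÷ (EBIT − I) = $3,835,185.30 ÷ $1,264,085.30 = 3.0340.
EPS therefore changes by 3.0340 × (+17.0%) = +51.6%.

+51.6%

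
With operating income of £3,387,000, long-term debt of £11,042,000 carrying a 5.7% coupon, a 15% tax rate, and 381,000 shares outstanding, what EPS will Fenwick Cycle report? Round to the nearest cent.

£6.15

Interest = £629,394.00, so EBT = £3,387,000 − £629,394.00 = £2,757,606.00.
Net income = £2,757,606.00 × (1 − 0.15) = £2,343,965.10.
Per share: £2,343,965.10 / 381,000 shares = £6.15.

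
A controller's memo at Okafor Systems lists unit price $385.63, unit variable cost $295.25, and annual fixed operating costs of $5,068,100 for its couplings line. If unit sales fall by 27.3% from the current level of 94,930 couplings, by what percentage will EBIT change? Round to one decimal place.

Contribution at this volume is 94,930 × $90.38 = $8,579,773.40.
EBIT = $8,579,773.40 − $5,068,100 = $3,511,673.40.
So DOL = total CM / EBIT = $8,579,773.40 / $3,511,673.40 = 2.4432.
So EBIT moves 2.4432 × (-27.3%) = -66.7%.

-66.7%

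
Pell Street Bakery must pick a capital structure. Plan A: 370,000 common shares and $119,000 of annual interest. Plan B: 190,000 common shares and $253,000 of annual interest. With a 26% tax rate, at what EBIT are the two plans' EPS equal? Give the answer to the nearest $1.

$394,444

Set EPS_A = EPS_B: (EBIT − $119,000)(1 − 0.26) ÷ 370,000 = (EBIT − $253,000)(1 − 0.26) ÷ 190,000.
Cancelling (1 − t) and cross-multiplying: 190,000·(EBIT − 119,000) = 370,000·(EBIT − 253,000).
EBIT × (370,000 − 190,000) = 253,000 × 370,000 − 119,000 × 190,000 = 71,000,000,000, so EBIT = 71,000,000,000 ÷ 180,000 = 394,444.44.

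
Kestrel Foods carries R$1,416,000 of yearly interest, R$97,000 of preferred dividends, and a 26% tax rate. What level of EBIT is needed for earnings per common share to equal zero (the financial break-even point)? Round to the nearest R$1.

R$1,547,081

Grossing the preferred dividend up to pre-tax terms: R$97,000 / (1 − 0.26) = R$131,081.08.
Financial break-even EBIT = interest + D_p ÷ (1 − t) = R$1,416,000 + R$131,081.08 = R$1,547,081.08.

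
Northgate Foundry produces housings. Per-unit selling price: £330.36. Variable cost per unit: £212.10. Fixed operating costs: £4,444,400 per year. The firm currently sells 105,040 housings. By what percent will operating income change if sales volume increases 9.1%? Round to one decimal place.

+14.2%

At 105,040 units, contribution = 105,040 × £118.26 = £12,422,030.40.
Subtracting fixed costs: EBIT = £12,422,030.40 − £4,444,400 = £7,977,630.40.
DOL = contribution ÷ EBIT = £12,422,030.40 ÷ £7,977,630.40 = 1.5571.
%ΔEBIT = DOL × %ΔSales = 1.5571 × +9.1% = +14.2%.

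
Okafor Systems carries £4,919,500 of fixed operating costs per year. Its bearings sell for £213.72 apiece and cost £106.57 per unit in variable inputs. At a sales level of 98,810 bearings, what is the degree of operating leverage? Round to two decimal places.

1.87

Total contribution margin = 98,810 × £107.15 = £10,587,491.50.
Subtracting fixed costs: EBIT = £10,587,491.50 − £4,919,500 = £5,667,991.50.
So DOL = total CM / EBIT = £10,587,491.50 / £5,667,991.50 = 1.8679.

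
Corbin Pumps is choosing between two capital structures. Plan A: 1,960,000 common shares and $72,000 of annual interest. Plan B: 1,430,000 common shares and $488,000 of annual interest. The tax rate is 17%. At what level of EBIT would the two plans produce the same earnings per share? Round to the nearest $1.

$1,610,415

At indifference, (EBIT − 72,000)(1 − t)/1,960,000 = (EBIT − 488,000)(1 − t)/1,430,000.
The (1 − t) factor cancels: (EBIT − 72,000) × 1,430,000 = (EBIT − 488,000) × 1,960,000.
Solving, EBIT = (488,000·1,960,000 − 72,000·1,430,000) / (1,960,000 − 1,430,000) = 853,520,000,000 / 530,000 = 1,610,415.09.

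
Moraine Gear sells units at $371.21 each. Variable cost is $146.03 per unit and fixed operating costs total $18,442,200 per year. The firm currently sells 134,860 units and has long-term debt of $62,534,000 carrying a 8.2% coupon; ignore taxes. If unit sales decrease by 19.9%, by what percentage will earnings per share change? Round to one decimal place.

Total contribution margin = 134,860 × $225.18 = $30,367,774.80.
Subtracting fixed costs: EBIT = $30,367,774.80 − $18,442,200 = $11,925,574.80.
Interest = $5,127,788.00, so EBIT − I = $6,797,786.80.
DCL = total CM / (EBIT − I) = $30,367,774.80 / $6,797,786.80 = 4.4673.
EPS therefore changes by 4.4673 × (-19.9%) = -88.9%.

-88.9%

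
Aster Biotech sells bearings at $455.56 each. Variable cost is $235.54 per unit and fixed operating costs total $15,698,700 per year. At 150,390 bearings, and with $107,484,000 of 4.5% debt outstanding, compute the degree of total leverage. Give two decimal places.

2.64

Contribution at this volume is 150,390 × $220.02 = $33,088,807.80.
Subtracting fixed costs: EBIT = $33,088,807.80 − $15,698,700 = $17,390,107.80. Interest = $4,836,780.00.
DOL = $33,088,807.80 ÷ $17,390,107.80 = 1.9027; DFL = $17,390,107.80 ÷ $12,553,327.80 = 1.3853.
Combined leverage = 1.9027 × 1.3853 = 2.6358.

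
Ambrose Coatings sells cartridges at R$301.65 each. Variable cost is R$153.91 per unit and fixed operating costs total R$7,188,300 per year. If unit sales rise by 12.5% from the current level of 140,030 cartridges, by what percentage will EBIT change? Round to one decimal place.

Total contribution margin = 140,030 × R$147.74 = R$20,688,032.20.
EBIT = R$20,688,032.20 − R$7,188,300 = R$13,499,732.20.
So DOL = total CM / EBIT = R$20,688,032.20 / R$13,499,732.20 = 1.5325.
So EBIT moves 1.5325 × (+12.5%) = +19.2%.

+19.2%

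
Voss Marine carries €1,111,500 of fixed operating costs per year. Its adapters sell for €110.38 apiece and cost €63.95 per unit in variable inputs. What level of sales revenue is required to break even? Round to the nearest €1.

€2,642,416

Contribution margin per unit = €110.38 − €63.95 = €46.43, a CM ratio of €46.43 ÷ €110.38 = 0.4206.
Break-even revenue = fixed costs × price ÷ CM = €1,111,500 × €110.38 ÷ €46.43 = €2,642,416.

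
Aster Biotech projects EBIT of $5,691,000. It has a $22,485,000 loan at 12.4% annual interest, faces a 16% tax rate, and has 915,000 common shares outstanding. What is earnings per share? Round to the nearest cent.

$2.66

Pre-tax income = $5,691,000 − $2,788,140.00 = $2,902,860.00.
After tax at 16%: net income = $2,902,860.00 × 0.84 = $2,438,402.40.
EPS = $2,438,402.40 ÷ 915,000 = $2.66.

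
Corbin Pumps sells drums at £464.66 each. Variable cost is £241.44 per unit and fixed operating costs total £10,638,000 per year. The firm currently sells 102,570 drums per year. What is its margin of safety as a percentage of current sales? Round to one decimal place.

53.5%

Each unit contributes £464.66 − £241.44 = £223.22. Break-even units = £10,638,000 ÷ £223.22 = 47,657.02; break-even revenue = 47,657.02 × £464.66 = £22,144,310.90.
Current sales = 102,570 × £464.66 = £47,660,176.20.
Margin of safety = (£47,660,176.20 − £22,144,310.90) ÷ £47,660,176.20 = 53.5%.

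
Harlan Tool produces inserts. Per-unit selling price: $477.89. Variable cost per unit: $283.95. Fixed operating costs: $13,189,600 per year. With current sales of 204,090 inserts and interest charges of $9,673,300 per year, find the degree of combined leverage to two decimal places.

Total contribution margin = 204,090 × $193.94 = $39,581,214.60.
Subtracting fixed costs: EBIT = $39,581,214.60 − $13,189,600 = $26,391,614.60. Interest = $9,673,300.00.
DOL = $39,581,214.60 ÷ $26,391,614.60 = 1.4998; DFL = $26,391,614.60 ÷ $16,718,314.60 = 1.5786.
Combined leverage = 1.4998 × 1.5786 = 2.3676.

2.37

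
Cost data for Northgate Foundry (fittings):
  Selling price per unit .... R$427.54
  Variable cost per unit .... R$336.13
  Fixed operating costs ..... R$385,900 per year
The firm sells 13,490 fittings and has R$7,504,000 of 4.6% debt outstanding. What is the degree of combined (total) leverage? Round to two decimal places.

Total contribution margin = 13,490 × R$91.41 = R$1,233,120.90.
Subtracting fixed costs: EBIT = R$1,233,120.90 − R$385,900 = R$847,220.90. Interest = R$345,184.00.
DOL = R$1,233,120.90 ÷ R$847,220.90 = 1.4555; DFL = R$847,220.90 ÷ R$502,036.90 = 1.6876.
DCL = DOL × DFL = 1.4555 × 1.6876 = 2.4563.

2.46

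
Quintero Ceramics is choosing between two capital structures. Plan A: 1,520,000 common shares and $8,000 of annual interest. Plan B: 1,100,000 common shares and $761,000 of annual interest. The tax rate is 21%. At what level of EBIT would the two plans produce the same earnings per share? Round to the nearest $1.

$2,733,143

At indifference, (EBIT − 8,000)(1 − t)/1,520,000 = (EBIT − 761,000)(1 − t)/1,100,000.
Cancelling (1 − t) and cross-multiplying: 1,100,000·(EBIT − 8,000) = 1,520,000·(EBIT − 761,000).
EBIT × (1,520,000 − 1,100,000) = 761,000 × 1,520,000 − 8,000 × 1,100,000 = 1,147,920,000,000, so EBIT = 1,147,920,000,000 ÷ 420,000 = 2,733,142.86.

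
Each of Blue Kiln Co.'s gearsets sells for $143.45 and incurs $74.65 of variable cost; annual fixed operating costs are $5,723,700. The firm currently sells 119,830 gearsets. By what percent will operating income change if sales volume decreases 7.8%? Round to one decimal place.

At 119,830 units, contribution = 119,830 × $68.80 = $8,244,304.00.
EBIT = $8,244,304.00 − $5,723,700 = $2,520,604.00.
DOL = contribution ÷ EBIT = $8,244,304.00 ÷ $2,520,604.00 = 3.2708.
So EBIT moves 3.2708 × (-7.8%) = -25.5%.

-25.5%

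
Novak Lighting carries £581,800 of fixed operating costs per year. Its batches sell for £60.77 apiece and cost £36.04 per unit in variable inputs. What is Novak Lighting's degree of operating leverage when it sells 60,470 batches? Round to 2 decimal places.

At 60,470 units, contribution = 60,470 × £24.73 = £1,495,423.10.
Subtracting fixed costs: EBIT = £1,495,423.10 − £581,800 = £913,623.10.
So DOL = total CM / EBIT = £1,495,423.10 / £913,623.10 = 1.6368.

1.64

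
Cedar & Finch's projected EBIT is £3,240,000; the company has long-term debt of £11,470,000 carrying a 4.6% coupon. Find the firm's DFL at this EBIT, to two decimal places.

Interest = £527,620.00.
DFL = EBIT ÷ (EBIT − I) = £3,240,000 ÷ (£3,240,000 − £527,620.00) = £3,240,000 ÷ £2,712,380.00 = 1.1945.

1.19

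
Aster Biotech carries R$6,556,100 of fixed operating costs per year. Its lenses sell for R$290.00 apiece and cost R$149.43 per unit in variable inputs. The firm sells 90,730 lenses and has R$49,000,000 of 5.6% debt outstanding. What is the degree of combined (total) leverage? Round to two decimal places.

3.69

At 90,730 units, contribution = 90,730 × R$140.57 = R$12,753,916.10.
EBIT = R$12,753,916.10 − R$6,556,100 = R$6,197,816.10. Interest = R$2,744,000.00, so EBIT − I = R$3,453,816.10.
Degree of total leverage = total CM / (EBIT − interest) = R$12,753,916.10 / R$3,453,816.10 = 3.6927.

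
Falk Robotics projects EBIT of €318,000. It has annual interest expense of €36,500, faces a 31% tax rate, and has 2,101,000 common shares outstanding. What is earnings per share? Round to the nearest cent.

€0.09

Pre-tax income = €318,000 − €36,500.00 = €281,500.00.
Net income = €281,500.00 × (1 − 0.31) = €194,235.00.
Per share: €194,235.00 / 2,101,000 shares = €0.09.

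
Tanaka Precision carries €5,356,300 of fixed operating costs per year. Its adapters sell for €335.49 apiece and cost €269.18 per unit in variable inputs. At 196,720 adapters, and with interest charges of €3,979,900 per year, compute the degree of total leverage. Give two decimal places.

3.52

At 196,720 units, contribution = 196,720 × €66.31 = €13,044,503.20.
EBIT = €13,044,503.20 − €5,356,300 = €7,688,203.20. Interest = €3,979,900.00, so EBIT − I = €3,708,303.20.
Degree of total leverage = total CM / (EBIT − interest) = €13,044,503.20 / €3,708,303.20 = 3.5176.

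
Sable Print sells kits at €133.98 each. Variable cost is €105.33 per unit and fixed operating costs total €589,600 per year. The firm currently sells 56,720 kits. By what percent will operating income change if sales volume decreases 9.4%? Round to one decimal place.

At 56,720 units, contribution = 56,720 × €28.65 = €1,625,028.00.
Subtracting fixed costs: EBIT = €1,625,028.00 − €589,600 = €1,035,428.00.
So DOL = total CM / EBIT = €1,625,028.00 / €1,035,428.00 = 1.5694.
%ΔEBIT = DOL × %ΔSales = 1.5694 × -9.4% = -14.8%.

-14.8%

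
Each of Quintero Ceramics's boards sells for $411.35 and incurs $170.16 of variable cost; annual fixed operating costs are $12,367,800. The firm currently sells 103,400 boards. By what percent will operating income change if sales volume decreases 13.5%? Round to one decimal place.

-26.8%

Total contribution margin = 103,400 × $241.19 = $24,939,046.00.
Subtracting fixed costs: EBIT = $24,939,046.00 − $12,367,800 = $12,571,246.00.
So DOL = total CM / EBIT = $24,939,046.00 / $12,571,246.00 = 1.9838.
So EBIT moves 1.9838 × (-13.5%) = -26.8%.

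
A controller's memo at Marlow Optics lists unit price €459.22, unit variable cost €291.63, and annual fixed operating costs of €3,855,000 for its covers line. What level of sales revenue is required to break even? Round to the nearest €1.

Contribution margin per unit = €459.22 − €291.63 = €167.59, a CM ratio of €167.59 ÷ €459.22 = 0.3649.
Break-even sales = FC ÷ CM ratio = €3,855,000 × €459.22 / €167.59 = €10,563,238.

€10,563,238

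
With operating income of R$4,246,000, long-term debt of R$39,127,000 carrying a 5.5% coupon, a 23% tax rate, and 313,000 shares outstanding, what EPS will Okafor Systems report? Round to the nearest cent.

Pre-tax income = R$4,246,000 − R$2,151,985.00 = R$2,094,015.00.
After tax at 23%: net income = R$2,094,015.00 × 0.77 = R$1,612,391.55.
Per share: R$1,612,391.55 / 313,000 shares = R$5.15.

R$5.15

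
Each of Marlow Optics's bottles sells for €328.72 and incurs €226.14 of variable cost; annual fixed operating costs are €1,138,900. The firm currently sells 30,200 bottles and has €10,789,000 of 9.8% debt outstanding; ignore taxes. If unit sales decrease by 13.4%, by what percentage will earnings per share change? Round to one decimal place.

-46.0%

Contribution at this volume is 30,200 × €102.58 = €3,097,916.00.
Operating income = contribution − fixed costs = €3,097,916.00 − €1,138,900 = €1,959,016.00.
After interest of €1,057,322.00, pre-tax earnings = €901,694.00.
Degree of combined leverage = contribution ÷ (EBIT − I) = €3,097,916.00 ÷ €901,694.00 = 3.4357.
EPS therefore changes by 3.4357 × (-13.4%) = -46.0%.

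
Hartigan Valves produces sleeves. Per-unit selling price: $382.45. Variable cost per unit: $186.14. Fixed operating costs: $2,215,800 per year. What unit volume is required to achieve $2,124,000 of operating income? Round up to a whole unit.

22,107 sleeves

Unit CM = price − variable cost = $382.45 − $186.14 = $196.31.
Need Q such that Q × $196.31 − $2,215,800 = $2,124,000, i.e. Q = $4,339,800 / $196.31 = 22,106.87 → 22,107.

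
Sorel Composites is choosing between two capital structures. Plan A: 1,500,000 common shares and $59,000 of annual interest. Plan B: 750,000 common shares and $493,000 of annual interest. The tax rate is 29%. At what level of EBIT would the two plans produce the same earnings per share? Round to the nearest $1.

$927,000

Set EPS_A = EPS_B: (EBIT − $59,000)(1 − 0.29) ÷ 1,500,000 = (EBIT − $493,000)(1 − 0.29) ÷ 750,000.
Cancelling (1 − t) and cross-multiplying: 750,000·(EBIT − 59,000) = 1,500,000·(EBIT − 493,000).
Solving, EBIT = (493,000·1,500,000 − 59,000·750,000) / (1,500,000 − 750,000) = 695,250,000,000 / 750,000 = 927,000.00.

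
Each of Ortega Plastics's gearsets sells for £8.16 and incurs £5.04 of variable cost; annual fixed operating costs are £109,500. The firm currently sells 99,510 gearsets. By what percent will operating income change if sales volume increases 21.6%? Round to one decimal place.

At 99,510 units, contribution = 99,510 × £3.12 = £310,471.20.
Subtracting fixed costs: EBIT = £310,471.20 − £109,500 = £200,971.20.
DOL = contribution ÷ EBIT = £310,471.20 ÷ £200,971.20 = 1.5449.
%ΔEBIT = DOL × %ΔSales = 1.5449 × +21.6% = +33.4%.

+33.4%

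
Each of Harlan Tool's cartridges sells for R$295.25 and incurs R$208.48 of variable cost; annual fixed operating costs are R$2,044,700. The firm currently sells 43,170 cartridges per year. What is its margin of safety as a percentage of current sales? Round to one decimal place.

45.4%

Each unit contributes R$295.25 − R$208.48 = R$86.77. Break-even units = R$2,044,700 ÷ R$86.77 = 23,564.60; break-even revenue = 23,564.60 × R$295.25 = R$6,957,446.99.
Actual sales revenue = 43,170 × R$295.25 = R$12,745,942.50.
Margin of safety = (R$12,745,942.50 − R$6,957,446.99) ÷ R$12,745,942.50 = 45.4%.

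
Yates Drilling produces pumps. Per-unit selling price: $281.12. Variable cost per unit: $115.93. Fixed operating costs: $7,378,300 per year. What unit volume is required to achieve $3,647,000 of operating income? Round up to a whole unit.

66,744 pumps

Contribution margin per unit = $281.12 − $115.93 = $165.19.
Required volume = (fixed costs + target profit) ÷ CM = ($7,378,300 + $3,647,000) ÷ $165.19 = 66,743.14, so 66,744 pumps.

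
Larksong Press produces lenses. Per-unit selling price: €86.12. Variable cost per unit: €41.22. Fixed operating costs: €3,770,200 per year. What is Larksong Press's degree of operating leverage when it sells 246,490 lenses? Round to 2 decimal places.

At 246,490 units, contribution = 246,490 × €44.90 = €11,067,401.00.
Operating income = contribution − fixed costs = €11,067,401.00 − €3,770,200 = €7,297,201.00.
DOL = contribution ÷ EBIT = €11,067,401.00 ÷ €7,297,201.00 = 1.5167.

1.52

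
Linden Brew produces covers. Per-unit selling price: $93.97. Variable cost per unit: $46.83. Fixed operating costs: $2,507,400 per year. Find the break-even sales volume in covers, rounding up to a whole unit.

53,191 covers

Unit CM = price − variable cost = $93.97 − $46.83 = $47.14.
Break-even volume = fixed costs ÷ CM per unit = $2,507,400 ÷ $47.14 = 53,190.50, so 53,191 covers.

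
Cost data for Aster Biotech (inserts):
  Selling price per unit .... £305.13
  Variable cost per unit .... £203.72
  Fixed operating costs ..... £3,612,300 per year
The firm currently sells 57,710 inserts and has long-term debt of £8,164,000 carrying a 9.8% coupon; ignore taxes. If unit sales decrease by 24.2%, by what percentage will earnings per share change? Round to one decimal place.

At 57,710 units, contribution = 57,710 × £101.41 = £5,852,371.10.
Subtracting fixed costs: EBIT = £5,852,371.10 − £3,612,300 = £2,240,071.10.
Interest = £800,072.00, so EBIT − I = £1,439,999.10.
Degree of combined leverage = contribution ÷ (EBIT − I) = £5,852,371.10 ÷ £1,439,999.10 = 4.0641.
%ΔEPS = DCL × %ΔSales = 4.0641 × -24.2% = -98.4%.

-98.4%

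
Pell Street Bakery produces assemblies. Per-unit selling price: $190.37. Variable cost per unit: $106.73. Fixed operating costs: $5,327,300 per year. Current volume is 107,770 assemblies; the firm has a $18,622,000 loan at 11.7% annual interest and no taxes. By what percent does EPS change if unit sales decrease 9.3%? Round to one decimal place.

-55.6%

Total contribution margin = 107,770 × $83.64 = $9,013,882.80.
EBIT = $9,013,882.80 − $5,327,300 = $3,686,582.80.
After interest of $2,178,774.00, pre-tax earnings = $1,507,808.80.
DCL = total CM / (EBIT − I) = $9,013,882.80 / $1,507,808.80 = 5.9781.
EPS therefore changes by 5.9781 × (-9.3%) = -55.6%.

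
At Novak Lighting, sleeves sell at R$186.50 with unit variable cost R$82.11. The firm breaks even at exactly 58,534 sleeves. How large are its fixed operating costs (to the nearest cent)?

Each unit contributes R$186.50 − R$82.11 = R$104.39.
Fixed costs = break-even units × CM = 58,534 × R$104.39 = R$6,110,364.26.

R$6,110,364.26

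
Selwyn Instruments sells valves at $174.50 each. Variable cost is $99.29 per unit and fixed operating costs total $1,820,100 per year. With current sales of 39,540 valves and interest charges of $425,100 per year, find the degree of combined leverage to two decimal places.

Contribution at this volume is 39,540 × $75.21 = $2,973,803.40.
EBIT = $2,973,803.40 − $1,820,100 = $1,153,703.40. Interest = $425,100.00.
DOL = $2,973,803.40 ÷ $1,153,703.40 = 2.5776; DFL = $1,153,703.40 ÷ $728,603.40 = 1.5834.
DCL = DOL × DFL = 2.5776 × 1.5834 = 4.0814.

4.08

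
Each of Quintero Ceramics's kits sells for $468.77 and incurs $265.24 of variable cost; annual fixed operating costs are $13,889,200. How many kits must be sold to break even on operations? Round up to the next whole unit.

68,242 kits

Contribution margin per unit = $468.77 − $265.24 = $203.53.
Break-even volume = fixed costs ÷ CM per unit = $13,889,200 ÷ $203.53 = 68,241.54, so 68,242 kits.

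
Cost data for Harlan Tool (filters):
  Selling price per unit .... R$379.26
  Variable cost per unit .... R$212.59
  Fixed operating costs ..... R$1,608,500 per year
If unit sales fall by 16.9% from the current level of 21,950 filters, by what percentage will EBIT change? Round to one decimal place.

-30.2%

Total contribution margin = 21,950 × R$166.67 = R$3,658,406.50.
Subtracting fixed costs: EBIT = R$3,658,406.50 − R$1,608,500 = R$2,049,906.50.
Degree of operating leverage = R$3,658,406.50 / R$2,049,906.50 = 1.7847.
%ΔEBIT = DOL × %ΔSales = 1.7847 × -16.9% = -30.2%.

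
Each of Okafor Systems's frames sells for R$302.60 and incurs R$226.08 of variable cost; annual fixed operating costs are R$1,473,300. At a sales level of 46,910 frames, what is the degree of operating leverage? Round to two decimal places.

1.70

At 46,910 units, contribution = 46,910 × R$76.52 = R$3,589,553.20.
EBIT = R$3,589,553.20 − R$1,473,300 = R$2,116,253.20.
So DOL = total CM / EBIT = R$3,589,553.20 / R$2,116,253.20 = 1.6962.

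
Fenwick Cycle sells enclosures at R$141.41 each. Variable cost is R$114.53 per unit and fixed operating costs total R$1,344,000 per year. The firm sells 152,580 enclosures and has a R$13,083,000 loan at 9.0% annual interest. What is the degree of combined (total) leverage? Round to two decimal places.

2.60

Contribution at this volume is 152,580 × R$26.88 = R$4,101,350.40.
Operating income = contribution − fixed costs = R$4,101,350.40 − R$1,344,000 = R$2,757,350.40. Interest = R$1,177,470.00.
DOL = R$4,101,350.40 ÷ R$2,757,350.40 = 1.4874; DFL = R$2,757,350.40 ÷ R$1,579,880.40 = 1.7453.
Combined leverage = 1.4874 × 1.7453 = 2.5960.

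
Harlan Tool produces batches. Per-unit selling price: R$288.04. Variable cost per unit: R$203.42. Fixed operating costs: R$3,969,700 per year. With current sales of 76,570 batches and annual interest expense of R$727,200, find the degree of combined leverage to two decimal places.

Total contribution margin = 76,570 × R$84.62 = R$6,479,353.40.
EBIT = R$6,479,353.40 − R$3,969,700 = R$2,509,653.40. Interest = R$727,200.00, so EBIT − I = R$1,782,453.40.
DCL = contribution ÷ (EBIT − I) = R$6,479,353.40 ÷ R$1,782,453.40 = 3.6351.

3.64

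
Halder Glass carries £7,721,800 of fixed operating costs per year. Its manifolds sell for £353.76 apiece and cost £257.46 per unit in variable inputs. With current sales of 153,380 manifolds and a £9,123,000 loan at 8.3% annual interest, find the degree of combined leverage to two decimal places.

2.35

Contribution at this volume is 153,380 × £96.30 = £14,770,494.00.
Operating income = contribution − fixed costs = £14,770,494.00 − £7,721,800 = £7,048,694.00. Interest = £757,209.00, so EBIT − I = £6,291,485.00.
Degree of total leverage = total CM / (EBIT − interest) = £14,770,494.00 / £6,291,485.00 = 2.3477.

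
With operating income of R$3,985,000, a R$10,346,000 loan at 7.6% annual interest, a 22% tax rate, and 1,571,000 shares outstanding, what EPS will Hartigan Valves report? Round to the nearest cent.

Pre-tax income = R$3,985,000 − R$786,296.00 = R$3,198,704.00.
Net income = R$3,198,704.00 × (1 − 0.22) = R$2,494,989.12.
Per share: R$2,494,989.12 / 1,571,000 shares = R$1.59.

R$1.59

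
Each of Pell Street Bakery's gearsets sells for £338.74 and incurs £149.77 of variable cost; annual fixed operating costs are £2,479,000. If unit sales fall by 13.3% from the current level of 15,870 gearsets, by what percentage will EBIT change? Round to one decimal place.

Contribution at this volume is 15,870 × £188.97 = £2,998,953.90.
Subtracting fixed costs: EBIT = £2,998,953.90 − £2,479,000 = £519,953.90.
DOL = contribution ÷ EBIT = £2,998,953.90 ÷ £519,953.90 = 5.7677.
%ΔEBIT = DOL × %ΔSales = 5.7677 × -13.3% = -76.7%.

-76.7%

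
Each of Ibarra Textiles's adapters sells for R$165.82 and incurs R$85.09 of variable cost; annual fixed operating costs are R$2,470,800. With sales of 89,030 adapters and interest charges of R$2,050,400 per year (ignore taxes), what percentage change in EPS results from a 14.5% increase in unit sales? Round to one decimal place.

+39.1%

Contribution at this volume is 89,030 × R$80.73 = R$7,187,391.90.
Subtracting fixed costs: EBIT = R$7,187,391.90 − R$2,470,800 = R$4,716,591.90.
After interest of R$2,050,400.00, pre-tax earnings = R$2,666,191.90.
Degree of combined leverage = contribution ÷ (EBIT − I) = R$7,187,391.90 ÷ R$2,666,191.90 = 2.6958.
%ΔEPS = DCL × %ΔSales = 2.6958 × +14.5% = +39.1%.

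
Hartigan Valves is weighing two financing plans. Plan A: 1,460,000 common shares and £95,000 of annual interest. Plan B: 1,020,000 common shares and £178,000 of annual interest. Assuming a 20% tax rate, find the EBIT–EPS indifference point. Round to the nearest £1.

Set EPS_A = EPS_B: (EBIT − £95,000)(1 − 0.20) ÷ 1,460,000 = (EBIT − £178,000)(1 − 0.20) ÷ 1,020,000.
The (1 − t) factor cancels: (EBIT − 95,000) × 1,020,000 = (EBIT − 178,000) × 1,460,000.
EBIT × (1,460,000 − 1,020,000) = 178,000 × 1,460,000 − 95,000 × 1,020,000 = 162,980,000,000, so EBIT = 162,980,000,000 ÷ 440,000 = 370,409.09.

£370,409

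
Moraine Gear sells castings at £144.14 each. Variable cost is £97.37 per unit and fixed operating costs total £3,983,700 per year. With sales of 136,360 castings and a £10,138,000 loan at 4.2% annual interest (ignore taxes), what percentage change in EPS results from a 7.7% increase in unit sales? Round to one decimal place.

+25.0%

Contribution at this volume is 136,360 × £46.77 = £6,377,557.20.
Operating income = contribution − fixed costs = £6,377,557.20 − £3,983,700 = £2,393,857.20.
Interest = £425,796.00, so EBIT − I = £1,968,061.20.
DCL = total CM / (EBIT − I) = £6,377,557.20 / £1,968,061.20 = 3.2405.
EPS therefore changes by 3.2405 × (+7.7%) = +25.0%.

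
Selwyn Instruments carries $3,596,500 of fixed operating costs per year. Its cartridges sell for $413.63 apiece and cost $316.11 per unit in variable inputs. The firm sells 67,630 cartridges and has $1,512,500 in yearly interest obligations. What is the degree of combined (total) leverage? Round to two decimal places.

4.44

At 67,630 units, contribution = 67,630 × $97.52 = $6,595,277.60.
Subtracting fixed costs: EBIT = $6,595,277.60 − $3,596,500 = $2,998,777.60. Interest = $1,512,500.00, so EBIT − I = $1,486,277.60.
Degree of total leverage = total CM / (EBIT − interest) = $6,595,277.60 / $1,486,277.60 = 4.4374.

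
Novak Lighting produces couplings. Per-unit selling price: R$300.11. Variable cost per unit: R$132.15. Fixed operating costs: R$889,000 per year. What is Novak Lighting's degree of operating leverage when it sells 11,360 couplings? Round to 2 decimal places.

1.87

Contribution at this volume is 11,360 × R$167.96 = R$1,908,025.60.
Operating income = contribution − fixed costs = R$1,908,025.60 − R$889,000 = R$1,019,025.60.
Degree of operating leverage = R$1,908,025.60 / R$1,019,025.60 = 1.8724.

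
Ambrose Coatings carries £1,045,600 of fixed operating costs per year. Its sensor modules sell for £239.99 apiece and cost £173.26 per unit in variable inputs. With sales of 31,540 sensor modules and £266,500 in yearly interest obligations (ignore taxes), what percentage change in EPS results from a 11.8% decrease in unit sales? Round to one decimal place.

-31.3%

Total contribution margin = 31,540 × £66.73 = £2,104,664.20.
Subtracting fixed costs: EBIT = £2,104,664.20 − £1,045,600 = £1,059,064.20.
Interest = £266,500.00, so EBIT − I = £792,564.20.
DCL = total CM / (EBIT − I) = £2,104,664.20 / £792,564.20 = 2.6555.
EPS therefore changes by 2.6555 × (-11.8%) = -31.3%.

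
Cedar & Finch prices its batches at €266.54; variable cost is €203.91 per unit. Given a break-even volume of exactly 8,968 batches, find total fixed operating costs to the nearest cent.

Each unit contributes €266.54 − €203.91 = €62.63.
Fixed costs = break-even units × CM = 8,968 × €62.63 = €561,665.84.

€561,665.84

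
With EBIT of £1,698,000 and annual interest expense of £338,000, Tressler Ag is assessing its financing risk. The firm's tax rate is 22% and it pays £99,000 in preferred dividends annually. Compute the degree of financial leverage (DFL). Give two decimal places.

Annual interest charges come to £338,000.00.
Pre-tax preferred-dividend burden = £99,000 ÷ (1 − 0.22) = £126,923.08.
DFL = EBIT ÷ [EBIT − I − D_p/(1−t)] = £1,698,000 ÷ [£1,698,000 − £338,000.00 − £126,923.08] = £1,698,000 ÷ £1,233,076.92 = 1.3770.

1.38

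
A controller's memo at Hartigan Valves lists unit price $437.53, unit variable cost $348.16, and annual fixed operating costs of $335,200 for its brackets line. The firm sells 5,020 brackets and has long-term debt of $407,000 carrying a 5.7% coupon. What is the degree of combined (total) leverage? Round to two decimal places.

4.97

Contribution at this volume is 5,020 × $89.37 = $448,637.40.
Subtracting fixed costs: EBIT = $448,637.40 − $335,200 = $113,437.40. Interest = $23,199.00.
DOL = $448,637.40 ÷ $113,437.40 = 3.9549; DFL = $113,437.40 ÷ $90,238.40 = 1.2571.
Combined leverage = 3.9549 × 1.2571 = 4.9717.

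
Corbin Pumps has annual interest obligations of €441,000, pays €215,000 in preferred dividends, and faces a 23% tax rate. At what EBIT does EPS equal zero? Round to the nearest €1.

Preferred dividends are paid after tax, so their pre-tax equivalent is €215,000 ÷ (1 − 0.23) = €279,220.78.
Financial break-even EBIT = interest + D_p ÷ (1 − t) = €441,000 + €279,220.78 = €720,220.78.

€720,221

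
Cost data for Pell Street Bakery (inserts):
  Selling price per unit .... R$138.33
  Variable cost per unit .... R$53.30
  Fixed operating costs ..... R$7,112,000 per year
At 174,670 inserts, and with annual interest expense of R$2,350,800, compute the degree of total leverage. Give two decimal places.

At 174,670 units, contribution = 174,670 × R$85.03 = R$14,852,190.10.
EBIT = R$14,852,190.10 − R$7,112,000 = R$7,740,190.10. Interest = R$2,350,800.00, so EBIT − I = R$5,389,390.10.
Degree of total leverage = total CM / (EBIT − interest) = R$14,852,190.10 / R$5,389,390.10 = 2.7558.

2.76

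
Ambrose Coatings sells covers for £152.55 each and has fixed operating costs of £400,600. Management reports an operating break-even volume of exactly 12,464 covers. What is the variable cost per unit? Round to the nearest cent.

At break-even, FC = Q × (P − VC), so P − VC = £400,600 ÷ 12,464 = £32.1406.
Hence VC = price − CM = £152.55 − £32.1406 = £120.41.

£120.41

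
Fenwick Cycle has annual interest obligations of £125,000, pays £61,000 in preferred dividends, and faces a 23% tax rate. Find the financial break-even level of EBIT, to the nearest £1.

Grossing the preferred dividend up to pre-tax terms: £61,000 / (1 − 0.23) = £79,220.78.
Financial break-even EBIT = interest + D_p ÷ (1 − t) = £125,000 + £79,220.78 = £204,220.78.

£204,221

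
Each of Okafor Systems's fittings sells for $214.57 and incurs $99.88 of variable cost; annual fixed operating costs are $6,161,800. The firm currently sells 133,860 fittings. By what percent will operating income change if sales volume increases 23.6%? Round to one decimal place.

+39.4%

Contribution at this volume is 133,860 × $114.69 = $15,352,403.40.
Operating income = contribution − fixed costs = $15,352,403.40 − $6,161,800 = $9,190,603.40.
Degree of operating leverage = $15,352,403.40 / $9,190,603.40 = 1.6704.
%ΔEBIT = DOL × %ΔSales = 1.6704 × +23.6% = +39.4%.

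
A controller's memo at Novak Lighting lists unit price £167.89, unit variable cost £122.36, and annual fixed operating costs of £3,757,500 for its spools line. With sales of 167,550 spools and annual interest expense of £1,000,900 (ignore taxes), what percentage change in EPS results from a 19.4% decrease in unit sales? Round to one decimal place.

At 167,550 units, contribution = 167,550 × £45.53 = £7,628,551.50.
Operating income = contribution − fixed costs = £7,628,551.50 − £3,757,500 = £3,871,051.50.
Interest = £1,000,900.00, so EBIT − I = £2,870,151.50.
DCL = total CM / (EBIT − I) = £7,628,551.50 / £2,870,151.50 = 2.6579.
EPS therefore changes by 2.6579 × (-19.4%) = -51.6%.

-51.6%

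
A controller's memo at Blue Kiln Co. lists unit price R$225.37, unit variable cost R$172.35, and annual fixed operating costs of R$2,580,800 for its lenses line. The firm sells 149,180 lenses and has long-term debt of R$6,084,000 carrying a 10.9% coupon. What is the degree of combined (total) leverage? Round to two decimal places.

1.70

Total contribution margin = 149,180 × R$53.02 = R$7,909,523.60.
Operating income = contribution − fixed costs = R$7,909,523.60 − R$2,580,800 = R$5,328,723.60. Interest = R$663,156.00, so EBIT − I = R$4,665,567.60.
DCL = contribution ÷ (EBIT − I) = R$7,909,523.60 ÷ R$4,665,567.60 = 1.6953.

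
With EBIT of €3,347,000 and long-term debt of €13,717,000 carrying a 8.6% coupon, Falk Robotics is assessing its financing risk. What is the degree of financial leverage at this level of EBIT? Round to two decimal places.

Annual interest charges come to €1,179,662.00.
DFL = EBIT ÷ (EBIT − I) = €3,347,000 ÷ (€3,347,000 − €1,179,662.00) = €3,347,000 ÷ €2,167,338.00 = 1.5443.

1.54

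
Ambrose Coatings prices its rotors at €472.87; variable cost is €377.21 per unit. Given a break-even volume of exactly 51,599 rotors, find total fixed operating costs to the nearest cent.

€4,935,960.34

Each unit contributes €472.87 − €377.21 = €95.66.
Fixed costs = break-even units × CM = 51,599 × €95.66 = €4,935,960.34.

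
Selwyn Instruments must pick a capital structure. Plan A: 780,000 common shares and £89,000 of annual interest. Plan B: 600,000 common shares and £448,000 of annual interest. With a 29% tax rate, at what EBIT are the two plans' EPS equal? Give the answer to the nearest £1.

£1,644,667

Set EPS_A = EPS_B: (EBIT − £89,000)(1 − 0.29) ÷ 780,000 = (EBIT − £448,000)(1 − 0.29) ÷ 600,000.
Cancelling (1 − t) and cross-multiplying: 600,000·(EBIT − 89,000) = 780,000·(EBIT − 448,000).
EBIT × (780,000 − 600,000) = 448,000 × 780,000 − 89,000 × 600,000 = 296,040,000,000, so EBIT = 296,040,000,000 ÷ 180,000 = 1,644,666.67.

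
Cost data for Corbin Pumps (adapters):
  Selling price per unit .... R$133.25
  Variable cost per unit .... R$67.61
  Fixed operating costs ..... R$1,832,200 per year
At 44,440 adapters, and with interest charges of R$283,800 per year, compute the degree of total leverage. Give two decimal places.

Contribution at this volume is 44,440 × R$65.64 = R$2,917,041.60.
EBIT = R$2,917,041.60 − R$1,832,200 = R$1,084,841.60. Interest = R$283,800.00.
DOL = R$2,917,041.60 ÷ R$1,084,841.60 = 2.6889; DFL = R$1,084,841.60 ÷ R$801,041.60 = 1.3543.
DCL = DOL × DFL = 2.6889 × 1.3543 = 3.6416.

3.64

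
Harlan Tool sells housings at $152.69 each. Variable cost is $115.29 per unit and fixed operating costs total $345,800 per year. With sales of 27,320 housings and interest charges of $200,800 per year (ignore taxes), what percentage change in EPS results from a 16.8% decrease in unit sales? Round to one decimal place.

Contribution at this volume is 27,320 × $37.40 = $1,021,768.00.
EBIT = $1,021,768.00 − $345,800 = $675,968.00.
After interest of $200,800.00, pre-tax earnings = $475,168.00.
DCL = total CM / (EBIT − I) = $1,021,768.00 / $475,168.00 = 2.1503.
EPS therefore changes by 2.1503 × (-16.8%) = -36.1%.

-36.1%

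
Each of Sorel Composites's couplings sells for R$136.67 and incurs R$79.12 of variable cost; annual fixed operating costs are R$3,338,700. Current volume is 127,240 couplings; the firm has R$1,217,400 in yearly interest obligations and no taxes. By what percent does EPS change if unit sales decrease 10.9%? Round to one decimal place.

At 127,240 units, contribution = 127,240 × R$57.55 = R$7,322,662.00.
Operating income = contribution − fixed costs = R$7,322,662.00 − R$3,338,700 = R$3,983,962.00.
After interest of R$1,217,400.00, pre-tax earnings = R$2,766,562.00.
Degree of combined leverage = contribution ÷ (EBIT − I) = R$7,322,662.00 ÷ R$2,766,562.00 = 2.6468.
%ΔEPS = DCL × %ΔSales = 2.6468 × -10.9% = -28.9%.

-28.9%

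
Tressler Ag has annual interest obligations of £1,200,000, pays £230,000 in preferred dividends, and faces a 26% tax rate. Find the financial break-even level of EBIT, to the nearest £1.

£1,510,811

Preferred dividends are paid after tax, so their pre-tax equivalent is £230,000 ÷ (1 − 0.26) = £310,810.81.
EPS = 0 when EBIT covers interest plus the pre-tax preferred burden: £1,200,000 + £310,810.81 = £1,510,810.81.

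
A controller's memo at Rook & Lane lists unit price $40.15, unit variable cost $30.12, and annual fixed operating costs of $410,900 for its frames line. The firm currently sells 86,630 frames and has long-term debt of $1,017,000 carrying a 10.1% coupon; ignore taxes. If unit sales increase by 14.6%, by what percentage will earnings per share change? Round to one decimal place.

Contribution at this volume is 86,630 × $10.03 = $868,898.90.
Operating income = contribution − fixed costs = $868,898.90 − $410,900 = $457,998.90.
After interest of $102,717.00, pre-tax earnings = $355,281.90.
Degree of combined leverage = contribution ÷ (EBIT − I) = $868,898.90 ÷ $355,281.90 = 2.4457.
EPS therefore changes by 2.4457 × (+14.6%) = +35.7%.

+35.7%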